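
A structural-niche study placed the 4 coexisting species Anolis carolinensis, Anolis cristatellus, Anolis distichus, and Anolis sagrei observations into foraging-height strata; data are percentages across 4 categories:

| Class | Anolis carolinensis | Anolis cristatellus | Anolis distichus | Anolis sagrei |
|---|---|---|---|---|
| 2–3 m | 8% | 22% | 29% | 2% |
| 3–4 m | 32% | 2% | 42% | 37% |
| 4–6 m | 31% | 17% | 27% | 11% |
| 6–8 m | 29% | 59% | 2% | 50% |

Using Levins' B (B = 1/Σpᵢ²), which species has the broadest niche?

Anolis carolinensis

Convert percentages to proportions (divide by 100).
Σp_caroᵢ² = 0.08² + 0.32² + 0.31² + 0.29² = 0.0064 + 0.1024 + 0.0961 + 0.0841 = 0.2890
B_caro = 1 / 0.2890 = 3.4602
Σp_crisᵢ² = 0.22² + 0.02² + 0.17² + 0.59² = 0.0484 + 0.0004 + 0.0289 + 0.3481 = 0.4258
B_cris = 1 / 0.4258 = 2.3485
Σp_distᵢ² = 0.29² + 0.42² + 0.27² + 0.02² = 0.0841 + 0.1764 + 0.0729 + 0.0004 = 0.3338
B_dist = 1 / 0.3338 = 2.9958
Σp_sagrᵢ² = 0.02² + 0.37² + 0.11² + 0.50² = 0.0004 + 0.1369 + 0.0121 + 0.2500 = 0.3994
B_sagr = 1 / 0.3994 = 2.5038
Highest B → broadest niche (most generalist): Anolis carolinensis (B = 3.46).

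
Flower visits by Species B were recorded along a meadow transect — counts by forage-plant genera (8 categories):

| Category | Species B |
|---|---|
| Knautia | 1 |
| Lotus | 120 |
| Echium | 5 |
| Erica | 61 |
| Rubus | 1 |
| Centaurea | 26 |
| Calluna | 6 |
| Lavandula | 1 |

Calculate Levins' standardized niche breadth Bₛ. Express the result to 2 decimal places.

0.23

Proportions for Species B (n=221): 1/221=0.0045, 120/221=0.5430, 5/221=0.0226, 61/221=0.2760, 1/221=0.0045, 26/221=0.1176, 6/221=0.0271, 1/221=0.0045
Σpᵢ² = 0.0045² + 0.5430² + 0.0226² + 0.2760² + 0.0045² + 0.1176² + 0.0271² + 0.0045² = 0.000020 + 0.294849 + 0.000511 + 0.076176 + 0.000020 + 0.013830 + 0.000734 + 0.000020 = 0.386160
B = 1 / 0.386160 = 2.5896
Bₛ = (B − 1)/(n − 1) = (2.5896 − 1)/(8 − 1) = 1.5896/7 = 0.2271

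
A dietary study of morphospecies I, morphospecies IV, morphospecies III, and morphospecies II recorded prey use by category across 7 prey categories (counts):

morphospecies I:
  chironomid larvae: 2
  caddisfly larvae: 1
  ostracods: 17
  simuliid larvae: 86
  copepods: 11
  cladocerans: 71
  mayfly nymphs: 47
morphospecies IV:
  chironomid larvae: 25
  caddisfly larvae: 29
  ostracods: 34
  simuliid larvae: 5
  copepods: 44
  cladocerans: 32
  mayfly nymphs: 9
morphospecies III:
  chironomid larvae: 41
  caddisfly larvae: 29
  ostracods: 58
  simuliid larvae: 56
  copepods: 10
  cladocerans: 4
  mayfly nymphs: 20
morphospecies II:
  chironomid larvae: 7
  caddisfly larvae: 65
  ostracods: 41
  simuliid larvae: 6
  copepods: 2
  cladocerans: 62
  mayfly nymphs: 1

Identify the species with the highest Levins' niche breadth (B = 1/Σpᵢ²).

Proportions for morphospecies I (n=235): 2/235=0.0085, 1/235=0.0043, 17/235=0.0723, 86/235=0.3660, 11/235=0.0468, 71/235=0.3021, 47/235=0.2000
Proportions for morphospecies IV (n=178): 25/178=0.1404, 29/178=0.1629, 34/178=0.1910, 5/178=0.0281, 44/178=0.2472, 32/178=0.1798, 9/178=0.0506
Proportions for morphospecies III (n=218): 41/218=0.1881, 29/218=0.1330, 58/218=0.2661, 56/218=0.2569, 10/218=0.0459, 4/218=0.0183, 20/218=0.0917
Proportions for morphospecies II (n=184): 7/184=0.0380, 65/184=0.3533, 41/184=0.2228, 6/184=0.0326, 2/184=0.0109, 62/184=0.3370, 1/184=0.0054
Σp_Iᵢ² = 0.0085² + 0.0043² + 0.0723² + 0.3660² + 0.0468² + 0.3021² + 0.2000² = 0.000072 + 0.000018 + 0.005227 + 0.133956 + 0.002190 + 0.091264 + 0.040000 = 0.272727
B_I = 1 / 0.272727 = 3.6667
Σp_IVᵢ² = 0.1404² + 0.1629² + 0.1910² + 0.0281² + 0.2472² + 0.1798² + 0.0506² = 0.019712 + 0.026536 + 0.036481 + 0.000790 + 0.061108 + 0.032328 + 0.002560 = 0.179515
B_IV = 1 / 0.179515 = 5.5706
Σp_IIIᵢ² = 0.1881² + 0.1330² + 0.2661² + 0.2569² + 0.0459² + 0.0183² + 0.0917² = 0.035382 + 0.017689 + 0.070809 + 0.065998 + 0.002107 + 0.000335 + 0.008409 = 0.200729
B_III = 1 / 0.200729 = 4.9818
Σp_IIᵢ² = 0.0380² + 0.3533² + 0.2228² + 0.0326² + 0.0109² + 0.3370² + 0.0054² = 0.001444 + 0.124821 + 0.049640 + 0.001063 + 0.000119 + 0.113569 + 0.000029 = 0.290685
B_II = 1 / 0.290685 = 3.4401
Highest B → broadest niche (most generalist): morphospecies IV (B = 5.57).

morphospecies IV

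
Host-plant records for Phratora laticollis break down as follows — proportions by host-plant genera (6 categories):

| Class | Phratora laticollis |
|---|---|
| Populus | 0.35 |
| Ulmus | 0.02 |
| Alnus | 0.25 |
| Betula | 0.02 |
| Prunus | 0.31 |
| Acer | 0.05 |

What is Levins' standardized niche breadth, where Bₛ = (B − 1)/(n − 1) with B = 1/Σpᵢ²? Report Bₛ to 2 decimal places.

0.50

Σpᵢ² = 0.35² + 0.02² + 0.25² + 0.02² + 0.31² + 0.05² = 0.1225 + 0.0004 + 0.0625 + 0.0004 + 0.0961 + 0.0025 = 0.2844
B = 1 / 0.2844 = 3.5162
Bₛ = (B − 1)/(n − 1) = (3.5162 − 1)/(6 − 1) = 2.5162/5 = 0.5032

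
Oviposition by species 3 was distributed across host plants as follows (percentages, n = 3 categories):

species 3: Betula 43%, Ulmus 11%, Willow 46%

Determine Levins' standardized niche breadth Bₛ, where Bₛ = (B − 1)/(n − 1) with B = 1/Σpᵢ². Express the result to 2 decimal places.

Convert percentages to proportions (divide by 100).
Σpᵢ² = 0.43² + 0.11² + 0.46² = 0.1849 + 0.0121 + 0.2116 = 0.4086
B = 1 / 0.4086 = 2.4474
Bₛ = (B − 1)/(n − 1) = (2.4474 − 1)/(3 − 1) = 1.4474/2 = 0.7237

0.72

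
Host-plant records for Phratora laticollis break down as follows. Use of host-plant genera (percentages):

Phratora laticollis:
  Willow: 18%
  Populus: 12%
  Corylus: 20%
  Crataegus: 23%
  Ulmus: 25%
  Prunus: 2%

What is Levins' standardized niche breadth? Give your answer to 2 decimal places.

0.79

Convert percentages to proportions (divide by 100).
Σpᵢ² = 0.18² + 0.12² + 0.20² + 0.23² + 0.25² + 0.02² = 0.0324 + 0.0144 + 0.0400 + 0.0529 + 0.0625 + 0.0004 = 0.2026
B = 1 / 0.2026 = 4.9358
Bₛ = (B − 1)/(n − 1) = (4.9358 − 1)/(6 − 1) = 3.9358/5 = 0.7872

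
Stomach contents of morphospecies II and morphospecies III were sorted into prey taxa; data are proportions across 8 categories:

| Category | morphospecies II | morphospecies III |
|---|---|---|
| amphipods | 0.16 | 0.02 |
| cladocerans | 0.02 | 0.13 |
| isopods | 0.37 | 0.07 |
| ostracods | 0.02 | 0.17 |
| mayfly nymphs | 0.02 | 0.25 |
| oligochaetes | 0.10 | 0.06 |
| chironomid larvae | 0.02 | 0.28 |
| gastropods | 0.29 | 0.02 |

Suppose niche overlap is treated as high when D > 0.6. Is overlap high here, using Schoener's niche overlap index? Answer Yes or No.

No

Σ|p₁ᵢ − p₂ᵢ| = 0.14 + 0.11 + 0.30 + 0.15 + 0.23 + 0.04 + 0.26 + 0.27 = 1.50
D = 1 − ½ × 1.50 = 1 − 0.750 = 0.2500
D = 0.2500 < 0.6 → No.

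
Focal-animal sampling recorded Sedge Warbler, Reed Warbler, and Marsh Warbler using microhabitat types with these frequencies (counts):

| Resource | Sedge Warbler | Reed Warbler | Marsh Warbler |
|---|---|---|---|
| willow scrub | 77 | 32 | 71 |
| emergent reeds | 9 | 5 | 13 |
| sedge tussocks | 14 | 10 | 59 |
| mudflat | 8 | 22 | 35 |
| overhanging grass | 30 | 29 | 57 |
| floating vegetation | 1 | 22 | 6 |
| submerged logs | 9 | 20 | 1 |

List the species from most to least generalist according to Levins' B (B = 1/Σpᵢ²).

Reed Warbler > Marsh Warbler > Sedge Warbler

Proportions for Sedge Warbler (n=148): 77/148=0.5203, 9/148=0.0608, 14/148=0.0946, 8/148=0.0541, 30/148=0.2027, 1/148=0.0068, 9/148=0.0608
Proportions for Reed Warbler (n=140): 32/140=0.2286, 5/140=0.0357, 10/140=0.0714, 22/140=0.1571, 29/140=0.2071, 22/140=0.1571, 20/140=0.1429
Proportions for Marsh Warbler (n=242): 71/242=0.2934, 13/242=0.0537, 59/242=0.2438, 35/242=0.1446, 57/242=0.2355, 6/242=0.0248, 1/242=0.0041
Σp_Sedgᵢ² = 0.5203² + 0.0608² + 0.0946² + 0.0541² + 0.2027² + 0.0068² + 0.0608² = 0.270712 + 0.003697 + 0.008949 + 0.002927 + 0.041087 + 0.000046 + 0.003697 = 0.331115
B_Sedg = 1 / 0.331115 = 3.0201
Σp_Reedᵢ² = 0.2286² + 0.0357² + 0.0714² + 0.1571² + 0.2071² + 0.1571² + 0.1429² = 0.052258 + 0.001274 + 0.005098 + 0.024680 + 0.042890 + 0.024680 + 0.020420 = 0.171300
B_Reed = 1 / 0.171300 = 5.8377
Σp_Marsᵢ² = 0.2934² + 0.0537² + 0.2438² + 0.1446² + 0.2355² + 0.0248² + 0.0041² = 0.086084 + 0.002884 + 0.059438 + 0.020909 + 0.055460 + 0.000615 + 0.000017 = 0.225407
B_Mars = 1 / 0.225407 = 4.4364
Ranking by B (broadest → narrowest): Reed Warbler (5.84) > Marsh Warbler (4.44) > Sedge Warbler (3.02)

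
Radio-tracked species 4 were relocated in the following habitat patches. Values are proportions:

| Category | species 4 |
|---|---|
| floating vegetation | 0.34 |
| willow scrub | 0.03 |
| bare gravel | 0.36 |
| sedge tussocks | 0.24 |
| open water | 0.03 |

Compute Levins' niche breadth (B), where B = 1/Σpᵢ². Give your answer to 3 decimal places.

Σpᵢ² = 0.34² + 0.03² + 0.36² + 0.24² + 0.03² = 0.1156 + 0.0009 + 0.1296 + 0.0576 + 0.0009 = 0.3046
B = 1 / 0.3046 = 3.28299

3.283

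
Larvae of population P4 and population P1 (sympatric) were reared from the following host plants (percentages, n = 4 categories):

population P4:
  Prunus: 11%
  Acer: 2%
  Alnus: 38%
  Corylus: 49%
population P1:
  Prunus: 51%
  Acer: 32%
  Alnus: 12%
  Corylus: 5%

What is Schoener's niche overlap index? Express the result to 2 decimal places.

0.30

Convert percentages to proportions (divide by 100).
Σ|p₁ᵢ − p₂ᵢ| = 0.40 + 0.30 + 0.26 + 0.44 = 1.40
D = 1 − ½ × 1.40 = 1 − 0.700 = 0.3000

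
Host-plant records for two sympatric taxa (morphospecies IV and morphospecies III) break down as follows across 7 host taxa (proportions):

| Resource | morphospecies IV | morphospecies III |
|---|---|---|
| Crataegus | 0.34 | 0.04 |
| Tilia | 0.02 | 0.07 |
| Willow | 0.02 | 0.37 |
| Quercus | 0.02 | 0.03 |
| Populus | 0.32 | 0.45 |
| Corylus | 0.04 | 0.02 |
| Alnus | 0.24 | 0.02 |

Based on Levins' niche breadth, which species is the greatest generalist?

morphospecies IV

Σp_IVᵢ² = 0.34² + 0.02² + 0.02² + 0.02² + 0.32² + 0.04² + 0.24² = 0.1156 + 0.0004 + 0.0004 + 0.0004 + 0.1024 + 0.0016 + 0.0576 = 0.2784
B_IV = 1 / 0.2784 = 3.5920
Σp_IIIᵢ² = 0.04² + 0.07² + 0.37² + 0.03² + 0.45² + 0.02² + 0.02² = 0.0016 + 0.0049 + 0.1369 + 0.0009 + 0.2025 + 0.0004 + 0.0004 = 0.3476
B_III = 1 / 0.3476 = 2.8769
Highest B → broadest niche (most generalist): morphospecies IV (B = 3.59).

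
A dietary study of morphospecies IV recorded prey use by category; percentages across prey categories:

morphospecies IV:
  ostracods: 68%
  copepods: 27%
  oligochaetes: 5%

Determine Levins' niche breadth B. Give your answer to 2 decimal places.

1.86

Convert percentages to proportions (divide by 100).
Σpᵢ² = 0.68² + 0.27² + 0.05² = 0.4624 + 0.0729 + 0.0025 = 0.5378
B = 1 / 0.5378 = 1.8594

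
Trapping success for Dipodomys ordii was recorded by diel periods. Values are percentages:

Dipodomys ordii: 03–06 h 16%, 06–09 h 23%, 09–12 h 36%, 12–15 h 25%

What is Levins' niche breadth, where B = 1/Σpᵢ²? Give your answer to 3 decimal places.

3.695

Convert percentages to proportions (divide by 100).
Σpᵢ² = 0.16² + 0.23² + 0.36² + 0.25² = 0.0256 + 0.0529 + 0.1296 + 0.0625 = 0.2706
B = 1 / 0.2706 = 3.69549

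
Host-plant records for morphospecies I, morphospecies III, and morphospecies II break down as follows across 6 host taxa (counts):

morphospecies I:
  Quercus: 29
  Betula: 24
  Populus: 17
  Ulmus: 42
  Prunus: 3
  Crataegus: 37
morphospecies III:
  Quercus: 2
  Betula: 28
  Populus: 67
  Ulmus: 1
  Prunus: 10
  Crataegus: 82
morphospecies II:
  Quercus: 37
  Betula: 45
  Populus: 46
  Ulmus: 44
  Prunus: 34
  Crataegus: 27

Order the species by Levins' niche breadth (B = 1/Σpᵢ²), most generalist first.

Proportions for morphospecies I (n=152): 29/152=0.1908, 24/152=0.1579, 17/152=0.1118, 42/152=0.2763, 3/152=0.0197, 37/152=0.2434
Proportions for morphospecies III (n=190): 2/190=0.0105, 28/190=0.1474, 67/190=0.3526, 1/190=0.0053, 10/190=0.0526, 82/190=0.4316
Proportions for morphospecies II (n=233): 37/233=0.1588, 45/233=0.1931, 46/233=0.1974, 44/233=0.1888, 34/233=0.1459, 27/233=0.1159
Σp_Iᵢ² = 0.1908² + 0.1579² + 0.1118² + 0.2763² + 0.0197² + 0.2434² = 0.036405 + 0.024932 + 0.012499 + 0.076342 + 0.000388 + 0.059244 = 0.209810
B_I = 1 / 0.209810 = 4.7662
Σp_IIIᵢ² = 0.0105² + 0.1474² + 0.3526² + 0.0053² + 0.0526² + 0.4316² = 0.000110 + 0.021727 + 0.124327 + 0.000028 + 0.002767 + 0.186279 = 0.335238
B_III = 1 / 0.335238 = 2.9830
Σp_IIᵢ² = 0.1588² + 0.1931² + 0.1974² + 0.1888² + 0.1459² + 0.1159² = 0.025217 + 0.037288 + 0.038967 + 0.035645 + 0.021287 + 0.013433 = 0.171837
B_II = 1 / 0.171837 = 5.8195
Ranking by B (broadest → narrowest): morphospecies II (5.82) > morphospecies I (4.77) > morphospecies III (2.98)

morphospecies II > morphospecies I > morphospecies III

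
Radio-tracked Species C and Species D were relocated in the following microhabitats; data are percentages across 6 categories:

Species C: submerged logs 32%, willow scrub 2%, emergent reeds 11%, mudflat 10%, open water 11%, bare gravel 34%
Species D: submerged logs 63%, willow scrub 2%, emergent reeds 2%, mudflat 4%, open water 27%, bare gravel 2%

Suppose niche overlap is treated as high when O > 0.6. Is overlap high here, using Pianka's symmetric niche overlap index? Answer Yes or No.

Yes

Convert percentages to proportions (divide by 100).
Σ p₁ᵢp₂ᵢ = 0.2016 + 0.0004 + 0.0022 + 0.0040 + 0.0297 + 0.0068 = 0.2447
Σp_1ᵢ² = 0.32² + 0.02² + 0.11² + 0.10² + 0.11² + 0.34² = 0.1024 + 0.0004 + 0.0121 + 0.0100 + 0.0121 + 0.1156 = 0.2526
Σp_2ᵢ² = 0.63² + 0.02² + 0.02² + 0.04² + 0.27² + 0.02² = 0.3969 + 0.0004 + 0.0004 + 0.0016 + 0.0729 + 0.0004 = 0.4726
O = 0.2447 / √(0.2526 × 0.4726) = 0.2447 / 0.34551 = 0.7082
O = 0.7082 > 0.6 → Yes.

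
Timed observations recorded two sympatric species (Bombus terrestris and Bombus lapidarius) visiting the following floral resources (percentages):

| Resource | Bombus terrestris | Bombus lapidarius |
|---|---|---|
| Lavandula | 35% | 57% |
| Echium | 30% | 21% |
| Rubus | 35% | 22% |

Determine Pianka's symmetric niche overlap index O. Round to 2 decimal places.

0.91

Convert percentages to proportions (divide by 100).
Σ p₁ᵢp₂ᵢ = 0.1995 + 0.0630 + 0.0770 = 0.3395
Σp_1ᵢ² = 0.35² + 0.30² + 0.35² = 0.1225 + 0.0900 + 0.1225 = 0.3350
Σp_2ᵢ² = 0.57² + 0.21² + 0.22² = 0.3249 + 0.0441 + 0.0484 = 0.4174
O = 0.3395 / √(0.3350 × 0.4174) = 0.3395 / 0.37394 = 0.9079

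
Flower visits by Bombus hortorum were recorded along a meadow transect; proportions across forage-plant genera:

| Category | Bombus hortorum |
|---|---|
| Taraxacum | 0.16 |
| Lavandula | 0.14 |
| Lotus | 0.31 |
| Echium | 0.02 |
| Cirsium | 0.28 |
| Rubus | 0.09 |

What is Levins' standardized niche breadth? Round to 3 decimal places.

Σpᵢ² = 0.16² + 0.14² + 0.31² + 0.02² + 0.28² + 0.09² = 0.0256 + 0.0196 + 0.0961 + 0.0004 + 0.0784 + 0.0081 = 0.2282
B = 1 / 0.2282 = 4.38212
Bₛ = (B − 1)/(n − 1) = (4.38212 − 1)/(6 − 1) = 3.38212/5 = 0.67642

0.676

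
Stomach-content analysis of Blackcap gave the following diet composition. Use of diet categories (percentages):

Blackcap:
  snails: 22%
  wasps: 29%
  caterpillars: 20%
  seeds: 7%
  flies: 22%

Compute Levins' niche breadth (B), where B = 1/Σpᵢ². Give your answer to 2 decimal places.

Convert percentages to proportions (divide by 100).
Σpᵢ² = 0.22² + 0.29² + 0.20² + 0.07² + 0.22² = 0.0484 + 0.0841 + 0.0400 + 0.0049 + 0.0484 = 0.2258
B = 1 / 0.2258 = 4.4287

4.43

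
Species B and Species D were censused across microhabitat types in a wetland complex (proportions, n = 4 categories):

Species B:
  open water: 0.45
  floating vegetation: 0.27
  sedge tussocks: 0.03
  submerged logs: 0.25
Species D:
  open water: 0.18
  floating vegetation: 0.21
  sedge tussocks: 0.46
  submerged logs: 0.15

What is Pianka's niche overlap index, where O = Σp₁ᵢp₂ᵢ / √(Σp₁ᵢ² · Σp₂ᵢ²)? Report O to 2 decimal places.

Σ p₁ᵢp₂ᵢ = 0.0810 + 0.0567 + 0.0138 + 0.0375 = 0.1890
Σp_1ᵢ² = 0.45² + 0.27² + 0.03² + 0.25² = 0.2025 + 0.0729 + 0.0009 + 0.0625 = 0.3388
Σp_2ᵢ² = 0.18² + 0.21² + 0.46² + 0.15² = 0.0324 + 0.0441 + 0.2116 + 0.0225 = 0.3106
O = 0.1890 / √(0.3388 × 0.3106) = 0.1890 / 0.32439 = 0.5826

0.58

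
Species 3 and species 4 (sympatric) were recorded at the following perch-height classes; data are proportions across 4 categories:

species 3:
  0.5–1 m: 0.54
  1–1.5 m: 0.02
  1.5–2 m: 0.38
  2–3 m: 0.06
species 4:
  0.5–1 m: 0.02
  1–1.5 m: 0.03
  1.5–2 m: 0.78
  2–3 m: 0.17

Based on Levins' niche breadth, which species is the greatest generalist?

species 3

Σp_3ᵢ² = 0.54² + 0.02² + 0.38² + 0.06² = 0.2916 + 0.0004 + 0.1444 + 0.0036 = 0.4400
B_3 = 1 / 0.4400 = 2.2727
Σp_4ᵢ² = 0.02² + 0.03² + 0.78² + 0.17² = 0.0004 + 0.0009 + 0.6084 + 0.0289 = 0.6386
B_4 = 1 / 0.6386 = 1.5659
Highest B → broadest niche (most generalist): species 3 (B = 2.27).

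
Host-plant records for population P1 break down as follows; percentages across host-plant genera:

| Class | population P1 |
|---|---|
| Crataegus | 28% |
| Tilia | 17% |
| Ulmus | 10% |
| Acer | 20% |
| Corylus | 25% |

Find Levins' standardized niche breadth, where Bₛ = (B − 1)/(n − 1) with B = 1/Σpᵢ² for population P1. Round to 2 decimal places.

0.89

Convert percentages to proportions (divide by 100).
Σpᵢ² = 0.28² + 0.17² + 0.10² + 0.20² + 0.25² = 0.0784 + 0.0289 + 0.0100 + 0.0400 + 0.0625 = 0.2198
B = 1 / 0.2198 = 4.5496
Bₛ = (B − 1)/(n − 1) = (4.5496 − 1)/(5 − 1) = 3.5496/4 = 0.8874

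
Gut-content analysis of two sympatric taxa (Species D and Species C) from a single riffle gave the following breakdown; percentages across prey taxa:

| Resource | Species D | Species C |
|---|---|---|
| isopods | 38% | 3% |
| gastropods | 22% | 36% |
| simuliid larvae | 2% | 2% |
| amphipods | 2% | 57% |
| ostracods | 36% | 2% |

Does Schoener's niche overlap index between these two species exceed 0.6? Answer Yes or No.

Convert percentages to proportions (divide by 100).
Σ|p₁ᵢ − p₂ᵢ| = 0.35 + 0.14 + 0.00 + 0.55 + 0.34 = 1.38
D = 1 − ½ × 1.38 = 1 − 0.690 = 0.3100
D = 0.3100 < 0.6 → No.

No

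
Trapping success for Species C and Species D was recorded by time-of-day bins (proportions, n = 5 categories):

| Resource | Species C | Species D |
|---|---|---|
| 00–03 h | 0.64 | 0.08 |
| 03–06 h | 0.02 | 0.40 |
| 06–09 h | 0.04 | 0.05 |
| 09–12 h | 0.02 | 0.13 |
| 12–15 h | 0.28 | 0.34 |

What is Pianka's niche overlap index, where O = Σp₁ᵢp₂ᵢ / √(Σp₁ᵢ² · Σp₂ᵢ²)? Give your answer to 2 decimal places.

0.41

Σ p₁ᵢp₂ᵢ = 0.0512 + 0.0080 + 0.0020 + 0.0026 + 0.0952 = 0.1590
Σp_1ᵢ² = 0.64² + 0.02² + 0.04² + 0.02² + 0.28² = 0.4096 + 0.0004 + 0.0016 + 0.0004 + 0.0784 = 0.4904
Σp_2ᵢ² = 0.08² + 0.40² + 0.05² + 0.13² + 0.34² = 0.0064 + 0.1600 + 0.0025 + 0.0169 + 0.1156 = 0.3014
O = 0.1590 / √(0.4904 × 0.3014) = 0.1590 / 0.38446 = 0.4136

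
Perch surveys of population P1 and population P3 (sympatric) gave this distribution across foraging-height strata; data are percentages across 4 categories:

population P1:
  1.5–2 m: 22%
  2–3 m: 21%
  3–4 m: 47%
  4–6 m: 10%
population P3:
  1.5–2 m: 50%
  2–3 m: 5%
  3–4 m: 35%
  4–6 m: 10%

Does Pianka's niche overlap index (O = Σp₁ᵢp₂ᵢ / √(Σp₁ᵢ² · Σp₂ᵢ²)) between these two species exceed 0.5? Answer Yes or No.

Convert percentages to proportions (divide by 100).
Σ p₁ᵢp₂ᵢ = 0.1100 + 0.0105 + 0.1645 + 0.0100 = 0.2950
Σp_1ᵢ² = 0.22² + 0.21² + 0.47² + 0.10² = 0.0484 + 0.0441 + 0.2209 + 0.0100 = 0.3234
Σp_2ᵢ² = 0.50² + 0.05² + 0.35² + 0.10² = 0.2500 + 0.0025 + 0.1225 + 0.0100 = 0.3850
O = 0.2950 / √(0.3234 × 0.3850) = 0.2950 / 0.35286 = 0.8360
O = 0.8360 > 0.5 → Yes.

Yes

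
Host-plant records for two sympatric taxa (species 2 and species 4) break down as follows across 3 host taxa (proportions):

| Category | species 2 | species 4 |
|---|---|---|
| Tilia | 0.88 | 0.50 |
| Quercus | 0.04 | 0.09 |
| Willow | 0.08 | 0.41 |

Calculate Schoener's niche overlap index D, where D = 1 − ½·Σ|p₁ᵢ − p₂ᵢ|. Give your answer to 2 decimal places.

Σ|p₁ᵢ − p₂ᵢ| = 0.38 + 0.05 + 0.33 = 0.76
D = 1 − ½ × 0.76 = 1 − 0.380 = 0.6200

0.62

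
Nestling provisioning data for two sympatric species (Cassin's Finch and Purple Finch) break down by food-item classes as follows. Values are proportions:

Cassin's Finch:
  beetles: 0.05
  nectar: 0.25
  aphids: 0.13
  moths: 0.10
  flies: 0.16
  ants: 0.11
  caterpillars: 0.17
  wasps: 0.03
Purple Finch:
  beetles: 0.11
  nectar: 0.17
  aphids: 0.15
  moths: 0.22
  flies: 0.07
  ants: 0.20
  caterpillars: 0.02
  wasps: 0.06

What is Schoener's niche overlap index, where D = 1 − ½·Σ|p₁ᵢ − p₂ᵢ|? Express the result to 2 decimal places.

0.68

Σ|p₁ᵢ − p₂ᵢ| = 0.06 + 0.08 + 0.02 + 0.12 + 0.09 + 0.09 + 0.15 + 0.03 = 0.64
D = 1 − ½ × 0.64 = 1 − 0.320 = 0.6800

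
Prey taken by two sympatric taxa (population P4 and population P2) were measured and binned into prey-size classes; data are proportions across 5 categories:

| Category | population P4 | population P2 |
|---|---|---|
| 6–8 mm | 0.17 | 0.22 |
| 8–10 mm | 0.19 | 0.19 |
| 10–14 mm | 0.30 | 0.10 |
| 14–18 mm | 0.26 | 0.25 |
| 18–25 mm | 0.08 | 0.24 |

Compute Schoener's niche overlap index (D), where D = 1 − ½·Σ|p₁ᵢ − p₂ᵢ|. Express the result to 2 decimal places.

Σ|p₁ᵢ − p₂ᵢ| = 0.05 + 0.00 + 0.20 + 0.01 + 0.16 = 0.42
D = 1 − ½ × 0.42 = 1 − 0.210 = 0.7900

0.79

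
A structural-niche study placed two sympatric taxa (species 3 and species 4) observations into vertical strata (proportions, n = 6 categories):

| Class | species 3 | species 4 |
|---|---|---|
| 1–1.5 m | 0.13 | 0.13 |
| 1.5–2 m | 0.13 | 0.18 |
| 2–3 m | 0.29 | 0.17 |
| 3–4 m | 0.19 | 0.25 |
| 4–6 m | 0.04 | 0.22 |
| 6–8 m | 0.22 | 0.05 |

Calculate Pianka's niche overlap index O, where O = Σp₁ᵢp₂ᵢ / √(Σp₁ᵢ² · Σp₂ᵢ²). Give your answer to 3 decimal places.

0.794

Σ p₁ᵢp₂ᵢ = 0.0169 + 0.0234 + 0.0493 + 0.0475 + 0.0088 + 0.0110 = 0.1569
Σp_1ᵢ² = 0.13² + 0.13² + 0.29² + 0.19² + 0.04² + 0.22² = 0.0169 + 0.0169 + 0.0841 + 0.0361 + 0.0016 + 0.0484 = 0.2040
Σp_2ᵢ² = 0.13² + 0.18² + 0.17² + 0.25² + 0.22² + 0.05² = 0.0169 + 0.0324 + 0.0289 + 0.0625 + 0.0484 + 0.0025 = 0.1916
O = 0.1569 / √(0.2040 × 0.1916) = 0.1569 / 0.197703 = 0.79361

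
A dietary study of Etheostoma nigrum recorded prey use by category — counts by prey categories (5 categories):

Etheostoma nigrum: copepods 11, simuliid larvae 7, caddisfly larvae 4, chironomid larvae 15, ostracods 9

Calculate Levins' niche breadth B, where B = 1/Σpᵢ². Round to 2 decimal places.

4.30

Proportions for Etheostoma nigrum (n=46): 11/46=0.2391, 7/46=0.1522, 4/46=0.0870, 15/46=0.3261, 9/46=0.1957
Σpᵢ² = 0.2391² + 0.1522² + 0.0870² + 0.3261² + 0.1957² = 0.057169 + 0.023165 + 0.007569 + 0.106341 + 0.038298 = 0.232542
B = 1 / 0.232542 = 4.3003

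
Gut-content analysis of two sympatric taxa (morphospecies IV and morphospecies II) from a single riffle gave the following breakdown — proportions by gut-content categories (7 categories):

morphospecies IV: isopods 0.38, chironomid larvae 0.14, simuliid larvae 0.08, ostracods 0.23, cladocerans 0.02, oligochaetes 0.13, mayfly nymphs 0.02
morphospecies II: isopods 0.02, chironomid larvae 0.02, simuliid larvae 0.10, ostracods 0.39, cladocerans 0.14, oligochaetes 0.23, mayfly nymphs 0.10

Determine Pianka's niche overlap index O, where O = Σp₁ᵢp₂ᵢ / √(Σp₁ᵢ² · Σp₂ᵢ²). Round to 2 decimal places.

Σ p₁ᵢp₂ᵢ = 0.0076 + 0.0028 + 0.0080 + 0.0897 + 0.0028 + 0.0299 + 0.0020 = 0.1428
Σp_1ᵢ² = 0.38² + 0.14² + 0.08² + 0.23² + 0.02² + 0.13² + 0.02² = 0.1444 + 0.0196 + 0.0064 + 0.0529 + 0.0004 + 0.0169 + 0.0004 = 0.2410
Σp_2ᵢ² = 0.02² + 0.02² + 0.10² + 0.39² + 0.14² + 0.23² + 0.10² = 0.0004 + 0.0004 + 0.0100 + 0.1521 + 0.0196 + 0.0529 + 0.0100 = 0.2454
O = 0.1428 / √(0.2410 × 0.2454) = 0.1428 / 0.24319 = 0.5872

0.59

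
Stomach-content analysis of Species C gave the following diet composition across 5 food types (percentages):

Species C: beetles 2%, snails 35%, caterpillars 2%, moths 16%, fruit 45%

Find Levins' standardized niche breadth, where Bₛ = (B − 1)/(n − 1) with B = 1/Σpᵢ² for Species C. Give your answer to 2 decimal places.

Convert percentages to proportions (divide by 100).
Σpᵢ² = 0.02² + 0.35² + 0.02² + 0.16² + 0.45² = 0.0004 + 0.1225 + 0.0004 + 0.0256 + 0.2025 = 0.3514
B = 1 / 0.3514 = 2.8458
Bₛ = (B − 1)/(n − 1) = (2.8458 − 1)/(5 − 1) = 1.8458/4 = 0.4615

0.46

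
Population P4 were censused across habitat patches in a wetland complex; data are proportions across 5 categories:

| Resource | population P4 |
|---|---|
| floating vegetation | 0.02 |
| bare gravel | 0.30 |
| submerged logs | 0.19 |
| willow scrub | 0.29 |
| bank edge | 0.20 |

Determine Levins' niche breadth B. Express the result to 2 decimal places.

3.99

Σpᵢ² = 0.02² + 0.30² + 0.19² + 0.29² + 0.20² = 0.0004 + 0.0900 + 0.0361 + 0.0841 + 0.0400 = 0.2506
B = 1 / 0.2506 = 3.9904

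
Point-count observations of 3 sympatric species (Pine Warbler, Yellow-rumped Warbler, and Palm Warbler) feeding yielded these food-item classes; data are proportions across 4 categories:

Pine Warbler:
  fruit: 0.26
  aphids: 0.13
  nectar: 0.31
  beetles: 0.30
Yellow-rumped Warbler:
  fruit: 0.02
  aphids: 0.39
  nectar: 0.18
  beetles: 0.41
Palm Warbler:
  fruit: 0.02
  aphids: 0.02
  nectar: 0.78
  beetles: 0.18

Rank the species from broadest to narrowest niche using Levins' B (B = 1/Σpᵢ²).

Pine Warbler > Yellow-rumped Warbler > Palm Warbler

Σp_Pineᵢ² = 0.26² + 0.13² + 0.31² + 0.30² = 0.0676 + 0.0169 + 0.0961 + 0.0900 = 0.2706
B_Pine = 1 / 0.2706 = 3.6955
Σp_Yellᵢ² = 0.02² + 0.39² + 0.18² + 0.41² = 0.0004 + 0.1521 + 0.0324 + 0.1681 = 0.3530
B_Yell = 1 / 0.3530 = 2.8329
Σp_Palmᵢ² = 0.02² + 0.02² + 0.78² + 0.18² = 0.0004 + 0.0004 + 0.6084 + 0.0324 = 0.6416
B_Palm = 1 / 0.6416 = 1.5586
Ranking by B (broadest → narrowest): Pine Warbler (3.70) > Yellow-rumped Warbler (2.83) > Palm Warbler (1.56)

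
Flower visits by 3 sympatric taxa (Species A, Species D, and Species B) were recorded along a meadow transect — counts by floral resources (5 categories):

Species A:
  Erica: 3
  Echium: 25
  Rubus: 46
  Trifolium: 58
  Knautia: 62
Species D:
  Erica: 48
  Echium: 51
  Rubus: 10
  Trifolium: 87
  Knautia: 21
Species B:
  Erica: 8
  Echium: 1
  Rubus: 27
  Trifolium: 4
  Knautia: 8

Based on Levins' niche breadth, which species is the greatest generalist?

Proportions for Species A (n=194): 3/194=0.0155, 25/194=0.1289, 46/194=0.2371, 58/194=0.2990, 62/194=0.3196
Proportions for Species D (n=217): 48/217=0.2212, 51/217=0.2350, 10/217=0.0461, 87/217=0.4009, 21/217=0.0968
Proportions for Species B (n=48): 8/48=0.1667, 1/48=0.0208, 27/48=0.5625, 4/48=0.0833, 8/48=0.1667
Σp_Aᵢ² = 0.0155² + 0.1289² + 0.2371² + 0.2990² + 0.3196² = 0.000240 + 0.016615 + 0.056216 + 0.089401 + 0.102144 = 0.264616
B_A = 1 / 0.264616 = 3.7791
Σp_Dᵢ² = 0.2212² + 0.2350² + 0.0461² + 0.4009² + 0.0968² = 0.048929 + 0.055225 + 0.002125 + 0.160721 + 0.009370 = 0.276370
B_D = 1 / 0.276370 = 3.6183
Σp_Bᵢ² = 0.1667² + 0.0208² + 0.5625² + 0.0833² + 0.1667² = 0.027789 + 0.000433 + 0.316406 + 0.006939 + 0.027789 = 0.379356
B_B = 1 / 0.379356 = 2.6360
Highest B → broadest niche (most generalist): Species A (B = 3.78).

Species A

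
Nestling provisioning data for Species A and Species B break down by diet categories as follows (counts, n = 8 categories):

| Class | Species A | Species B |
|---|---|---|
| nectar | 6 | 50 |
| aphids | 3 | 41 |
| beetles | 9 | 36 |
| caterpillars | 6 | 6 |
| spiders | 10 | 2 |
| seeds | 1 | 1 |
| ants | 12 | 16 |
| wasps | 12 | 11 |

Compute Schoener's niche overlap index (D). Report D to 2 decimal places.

Proportions for Species A (n=59): 6/59=0.1017, 3/59=0.0508, 9/59=0.1525, 6/59=0.1017, 10/59=0.1695, 1/59=0.0169, 12/59=0.2034, 12/59=0.2034
Proportions for Species B (n=163): 50/163=0.3067, 41/163=0.2515, 36/163=0.2209, 6/163=0.0368, 2/163=0.0123, 1/163=0.0061, 16/163=0.0982, 11/163=0.0675
Σ|p₁ᵢ − p₂ᵢ| = 0.2050 + 0.2007 + 0.0684 + 0.0649 + 0.1572 + 0.0108 + 0.1052 + 0.1359 = 0.9481
D = 1 − ½ × 0.9481 = 1 − 0.47405 = 0.52595

0.53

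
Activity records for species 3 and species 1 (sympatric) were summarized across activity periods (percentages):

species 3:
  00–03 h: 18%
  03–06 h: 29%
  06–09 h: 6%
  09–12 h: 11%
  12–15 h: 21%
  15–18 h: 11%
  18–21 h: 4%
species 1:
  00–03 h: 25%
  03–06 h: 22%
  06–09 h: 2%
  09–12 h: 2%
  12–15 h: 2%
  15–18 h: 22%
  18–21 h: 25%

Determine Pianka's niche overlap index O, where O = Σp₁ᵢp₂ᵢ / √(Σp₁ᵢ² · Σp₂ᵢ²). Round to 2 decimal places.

Convert percentages to proportions (divide by 100).
Σ p₁ᵢp₂ᵢ = 0.0450 + 0.0638 + 0.0012 + 0.0022 + 0.0042 + 0.0242 + 0.0100 = 0.1506
Σp_1ᵢ² = 0.18² + 0.29² + 0.06² + 0.11² + 0.21² + 0.11² + 0.04² = 0.0324 + 0.0841 + 0.0036 + 0.0121 + 0.0441 + 0.0121 + 0.0016 = 0.1900
Σp_2ᵢ² = 0.25² + 0.22² + 0.02² + 0.02² + 0.02² + 0.22² + 0.25² = 0.0625 + 0.0484 + 0.0004 + 0.0004 + 0.0004 + 0.0484 + 0.0625 = 0.2230
O = 0.1506 / √(0.1900 × 0.2230) = 0.1506 / 0.20584 = 0.7316

0.73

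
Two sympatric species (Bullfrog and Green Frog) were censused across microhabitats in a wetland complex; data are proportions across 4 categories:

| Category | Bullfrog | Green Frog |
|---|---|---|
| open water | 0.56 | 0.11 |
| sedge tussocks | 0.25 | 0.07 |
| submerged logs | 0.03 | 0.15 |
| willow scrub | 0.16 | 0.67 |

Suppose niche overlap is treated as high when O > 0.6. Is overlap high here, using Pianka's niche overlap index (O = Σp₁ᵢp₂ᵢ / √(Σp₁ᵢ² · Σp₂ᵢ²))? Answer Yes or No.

No

Σ p₁ᵢp₂ᵢ = 0.0616 + 0.0175 + 0.0045 + 0.1072 = 0.1908
Σp_1ᵢ² = 0.56² + 0.25² + 0.03² + 0.16² = 0.3136 + 0.0625 + 0.0009 + 0.0256 = 0.4026
Σp_2ᵢ² = 0.11² + 0.07² + 0.15² + 0.67² = 0.0121 + 0.0049 + 0.0225 + 0.4489 = 0.4884
O = 0.1908 / √(0.4026 × 0.4884) = 0.1908 / 0.44343 = 0.4303
O = 0.4303 < 0.6 → No.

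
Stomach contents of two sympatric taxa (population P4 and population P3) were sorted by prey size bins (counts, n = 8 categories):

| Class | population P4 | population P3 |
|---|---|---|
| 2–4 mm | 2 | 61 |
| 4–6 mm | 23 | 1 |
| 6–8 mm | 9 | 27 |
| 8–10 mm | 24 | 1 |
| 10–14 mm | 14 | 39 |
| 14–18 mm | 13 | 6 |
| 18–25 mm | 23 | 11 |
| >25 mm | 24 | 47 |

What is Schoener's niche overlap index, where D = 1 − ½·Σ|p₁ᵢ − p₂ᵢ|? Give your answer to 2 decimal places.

0.47

Proportions for population P4 (n=132): 2/132=0.0152, 23/132=0.1742, 9/132=0.0682, 24/132=0.1818, 14/132=0.1061, 13/132=0.0985, 23/132=0.1742, 24/132=0.1818
Proportions for population P3 (n=193): 61/193=0.3161, 1/193=0.0052, 27/193=0.1399, 1/193=0.0052, 39/193=0.2021, 6/193=0.0311, 11/193=0.0570, 47/193=0.2435
Σ|p₁ᵢ − p₂ᵢ| = 0.3009 + 0.1690 + 0.0717 + 0.1766 + 0.0960 + 0.0674 + 0.1172 + 0.0617 = 1.0605
D = 1 − ½ × 1.0605 = 1 − 0.53025 = 0.46975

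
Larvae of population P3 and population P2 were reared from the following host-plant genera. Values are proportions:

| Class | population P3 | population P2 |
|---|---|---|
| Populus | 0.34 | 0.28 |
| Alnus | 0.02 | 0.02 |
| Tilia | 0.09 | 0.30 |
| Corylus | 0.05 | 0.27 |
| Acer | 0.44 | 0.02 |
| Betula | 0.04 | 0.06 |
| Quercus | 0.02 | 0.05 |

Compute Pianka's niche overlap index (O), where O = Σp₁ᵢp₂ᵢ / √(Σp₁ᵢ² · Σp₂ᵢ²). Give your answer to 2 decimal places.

0.52

Σ p₁ᵢp₂ᵢ = 0.0952 + 0.0004 + 0.0270 + 0.0135 + 0.0088 + 0.0024 + 0.0010 = 0.1483
Σp_1ᵢ² = 0.34² + 0.02² + 0.09² + 0.05² + 0.44² + 0.04² + 0.02² = 0.1156 + 0.0004 + 0.0081 + 0.0025 + 0.1936 + 0.0016 + 0.0004 = 0.3222
Σp_2ᵢ² = 0.28² + 0.02² + 0.30² + 0.27² + 0.02² + 0.06² + 0.05² = 0.0784 + 0.0004 + 0.0900 + 0.0729 + 0.0004 + 0.0036 + 0.0025 = 0.2482
O = 0.1483 / √(0.3222 × 0.2482) = 0.1483 / 0.28279 = 0.5244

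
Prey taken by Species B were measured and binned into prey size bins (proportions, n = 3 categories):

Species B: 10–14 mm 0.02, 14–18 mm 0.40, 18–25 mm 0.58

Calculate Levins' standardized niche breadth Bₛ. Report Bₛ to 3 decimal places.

0.506

Σpᵢ² = 0.02² + 0.40² + 0.58² = 0.0004 + 0.1600 + 0.3364 = 0.4968
B = 1 / 0.4968 = 2.01288
Bₛ = (B − 1)/(n − 1) = (2.01288 − 1)/(3 − 1) = 1.01288/2 = 0.50644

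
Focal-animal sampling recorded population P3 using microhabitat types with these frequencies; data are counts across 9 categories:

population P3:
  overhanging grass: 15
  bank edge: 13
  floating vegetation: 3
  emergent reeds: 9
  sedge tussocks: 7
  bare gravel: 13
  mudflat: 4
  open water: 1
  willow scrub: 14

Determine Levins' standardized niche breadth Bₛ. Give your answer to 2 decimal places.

Proportions for population P3 (n=79): 15/79=0.1899, 13/79=0.1646, 3/79=0.0380, 9/79=0.1139, 7/79=0.0886, 13/79=0.1646, 4/79=0.0506, 1/79=0.0127, 14/79=0.1772
Σpᵢ² = 0.1899² + 0.1646² + 0.0380² + 0.1139² + 0.0886² + 0.1646² + 0.0506² + 0.0127² + 0.1772² = 0.036062 + 0.027093 + 0.001444 + 0.012973 + 0.007850 + 0.027093 + 0.002560 + 0.000161 + 0.031400 = 0.146636
B = 1 / 0.146636 = 6.8196
Bₛ = (B − 1)/(n − 1) = (6.8196 − 1)/(9 − 1) = 5.8196/8 = 0.7275

0.73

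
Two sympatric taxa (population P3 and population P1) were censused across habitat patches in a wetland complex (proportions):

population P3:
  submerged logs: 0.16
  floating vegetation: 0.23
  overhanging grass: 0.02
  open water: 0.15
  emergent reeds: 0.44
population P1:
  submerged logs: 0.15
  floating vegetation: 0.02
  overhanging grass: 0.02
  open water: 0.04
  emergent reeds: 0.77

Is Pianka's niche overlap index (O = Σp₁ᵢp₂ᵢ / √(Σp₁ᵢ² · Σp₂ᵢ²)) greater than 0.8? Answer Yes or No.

Σ p₁ᵢp₂ᵢ = 0.0240 + 0.0046 + 0.0004 + 0.0060 + 0.3388 = 0.3738
Σp_1ᵢ² = 0.16² + 0.23² + 0.02² + 0.15² + 0.44² = 0.0256 + 0.0529 + 0.0004 + 0.0225 + 0.1936 = 0.2950
Σp_2ᵢ² = 0.15² + 0.02² + 0.02² + 0.04² + 0.77² = 0.0225 + 0.0004 + 0.0004 + 0.0016 + 0.5929 = 0.6178
O = 0.3738 / √(0.2950 × 0.6178) = 0.3738 / 0.42691 = 0.8756
O = 0.8756 > 0.8 → Yes.

Yes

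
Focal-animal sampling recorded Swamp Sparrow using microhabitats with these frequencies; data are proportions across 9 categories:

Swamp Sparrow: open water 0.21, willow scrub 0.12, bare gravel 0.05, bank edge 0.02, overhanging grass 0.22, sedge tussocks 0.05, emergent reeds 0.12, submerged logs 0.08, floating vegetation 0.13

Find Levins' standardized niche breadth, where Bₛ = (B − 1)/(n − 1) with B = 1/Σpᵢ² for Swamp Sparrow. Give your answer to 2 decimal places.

Σpᵢ² = 0.21² + 0.12² + 0.05² + 0.02² + 0.22² + 0.05² + 0.12² + 0.08² + 0.13² = 0.0441 + 0.0144 + 0.0025 + 0.0004 + 0.0484 + 0.0025 + 0.0144 + 0.0064 + 0.0169 = 0.1500
B = 1 / 0.1500 = 6.6667
Bₛ = (B − 1)/(n − 1) = (6.6667 − 1)/(9 − 1) = 5.6667/8 = 0.7083

0.71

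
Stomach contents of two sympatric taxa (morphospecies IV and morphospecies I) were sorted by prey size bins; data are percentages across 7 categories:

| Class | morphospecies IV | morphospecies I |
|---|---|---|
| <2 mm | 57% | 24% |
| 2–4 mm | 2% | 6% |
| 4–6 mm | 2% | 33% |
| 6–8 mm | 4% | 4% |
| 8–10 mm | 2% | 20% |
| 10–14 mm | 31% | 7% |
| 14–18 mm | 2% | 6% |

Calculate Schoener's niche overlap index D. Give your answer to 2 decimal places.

Convert percentages to proportions (divide by 100).
Σ|p₁ᵢ − p₂ᵢ| = 0.33 + 0.04 + 0.31 + 0.00 + 0.18 + 0.24 + 0.04 = 1.14
D = 1 − ½ × 1.14 = 1 − 0.570 = 0.4300

0.43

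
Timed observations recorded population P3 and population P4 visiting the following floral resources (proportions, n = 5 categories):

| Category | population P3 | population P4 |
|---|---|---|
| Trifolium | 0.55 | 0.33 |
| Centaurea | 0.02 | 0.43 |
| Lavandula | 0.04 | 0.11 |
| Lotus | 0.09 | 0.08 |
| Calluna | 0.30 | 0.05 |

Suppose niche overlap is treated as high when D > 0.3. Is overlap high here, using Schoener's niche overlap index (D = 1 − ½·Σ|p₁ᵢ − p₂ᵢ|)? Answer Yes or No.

Yes

Σ|p₁ᵢ − p₂ᵢ| = 0.22 + 0.41 + 0.07 + 0.01 + 0.25 = 0.96
D = 1 − ½ × 0.96 = 1 − 0.480 = 0.5200
D = 0.5200 > 0.3 → Yes.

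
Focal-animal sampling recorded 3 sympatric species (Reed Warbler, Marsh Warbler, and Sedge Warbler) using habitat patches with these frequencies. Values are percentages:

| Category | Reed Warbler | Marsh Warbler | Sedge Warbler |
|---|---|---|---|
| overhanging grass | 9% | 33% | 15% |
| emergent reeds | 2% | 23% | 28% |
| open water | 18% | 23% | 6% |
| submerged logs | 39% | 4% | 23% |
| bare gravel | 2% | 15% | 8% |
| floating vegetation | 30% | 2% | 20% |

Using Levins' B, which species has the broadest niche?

Convert percentages to proportions (divide by 100).
Σp_Reedᵢ² = 0.09² + 0.02² + 0.18² + 0.39² + 0.02² + 0.30² = 0.0081 + 0.0004 + 0.0324 + 0.1521 + 0.0004 + 0.0900 = 0.2834
B_Reed = 1 / 0.2834 = 3.5286
Σp_Marsᵢ² = 0.33² + 0.23² + 0.23² + 0.04² + 0.15² + 0.02² = 0.1089 + 0.0529 + 0.0529 + 0.0016 + 0.0225 + 0.0004 = 0.2392
B_Mars = 1 / 0.2392 = 4.1806
Σp_Sedgᵢ² = 0.15² + 0.28² + 0.06² + 0.23² + 0.08² + 0.20² = 0.0225 + 0.0784 + 0.0036 + 0.0529 + 0.0064 + 0.0400 = 0.2038
B_Sedg = 1 / 0.2038 = 4.9068
Highest B → broadest niche (most generalist): Sedge Warbler (B = 4.91).

Sedge Warbler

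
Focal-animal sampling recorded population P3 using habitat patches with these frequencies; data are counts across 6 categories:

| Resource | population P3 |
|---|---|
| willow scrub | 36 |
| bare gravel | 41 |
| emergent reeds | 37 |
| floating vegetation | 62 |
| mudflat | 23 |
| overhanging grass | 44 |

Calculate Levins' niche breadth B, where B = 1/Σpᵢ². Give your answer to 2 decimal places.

Proportions for population P3 (n=243): 36/243=0.1481, 41/243=0.1687, 37/243=0.1523, 62/243=0.2551, 23/243=0.0947, 44/243=0.1811
Σpᵢ² = 0.1481² + 0.1687² + 0.1523² + 0.2551² + 0.0947² + 0.1811² = 0.021934 + 0.028460 + 0.023195 + 0.065076 + 0.008968 + 0.032797 = 0.180430
B = 1 / 0.180430 = 5.5423

5.54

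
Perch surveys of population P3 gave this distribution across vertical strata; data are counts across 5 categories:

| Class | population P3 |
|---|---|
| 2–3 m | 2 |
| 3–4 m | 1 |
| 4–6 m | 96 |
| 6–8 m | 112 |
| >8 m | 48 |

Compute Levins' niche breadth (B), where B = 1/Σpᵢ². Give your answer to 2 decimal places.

Proportions for population P3 (n=259): 2/259=0.0077, 1/259=0.0039, 96/259=0.3707, 112/259=0.4324, 48/259=0.1853
Σpᵢ² = 0.0077² + 0.0039² + 0.3707² + 0.4324² + 0.1853² = 0.000059 + 0.000015 + 0.137418 + 0.186970 + 0.034336 = 0.358798
B = 1 / 0.358798 = 2.7871

2.79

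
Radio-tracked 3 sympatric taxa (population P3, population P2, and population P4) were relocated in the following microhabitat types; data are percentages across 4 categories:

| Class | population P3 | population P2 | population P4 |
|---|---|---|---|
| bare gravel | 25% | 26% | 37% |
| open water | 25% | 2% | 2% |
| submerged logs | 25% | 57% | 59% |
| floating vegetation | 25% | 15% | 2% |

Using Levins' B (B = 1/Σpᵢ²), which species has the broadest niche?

Convert percentages to proportions (divide by 100).
Σp_P3ᵢ² = 0.25² + 0.25² + 0.25² + 0.25² = 0.0625 + 0.0625 + 0.0625 + 0.0625 = 0.2500
B_P3 = 1 / 0.2500 = 4.0000
Σp_P2ᵢ² = 0.26² + 0.02² + 0.57² + 0.15² = 0.0676 + 0.0004 + 0.3249 + 0.0225 = 0.4154
B_P2 = 1 / 0.4154 = 2.4073
Σp_P4ᵢ² = 0.37² + 0.02² + 0.59² + 0.02² = 0.1369 + 0.0004 + 0.3481 + 0.0004 = 0.4858
B_P4 = 1 / 0.4858 = 2.0585
Highest B → broadest niche (most generalist): population P3 (B = 4.00).

population P3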